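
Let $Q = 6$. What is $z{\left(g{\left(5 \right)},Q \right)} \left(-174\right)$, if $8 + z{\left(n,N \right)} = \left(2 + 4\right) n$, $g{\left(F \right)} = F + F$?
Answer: $-9048$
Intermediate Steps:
$g{\left(F \right)} = 2 F$
$z{\left(n,N \right)} = -8 + 6 n$ ($z{\left(n,N \right)} = -8 + \left(2 + 4\right) n = -8 + 6 n$)
$z{\left(g{\left(5 \right)},Q \right)} \left(-174\right) = \left(-8 + 6 \cdot 2 \cdot 5\right) \left(-174\right) = \left(-8 + 6 \cdot 10\right) \left(-174\right) = \left(-8 + 60\right) \left(-174\right) = 52 \left(-174\right) = -9048$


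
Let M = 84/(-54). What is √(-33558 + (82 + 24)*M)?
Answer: 7*I*√6194/3 ≈ 183.64*I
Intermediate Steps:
M = -14/9 (M = 84*(-1/54) = -14/9 ≈ -1.5556)
√(-33558 + (82 + 24)*M) = √(-33558 + (82 + 24)*(-14/9)) = √(-33558 + 106*(-14/9)) = √(-33558 - 1484/9) = √(-303506/9) = 7*I*√6194/3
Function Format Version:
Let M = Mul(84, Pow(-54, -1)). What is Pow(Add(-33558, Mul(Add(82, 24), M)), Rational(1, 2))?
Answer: Mul(Rational(7, 3), I, Pow(6194, Rational(1, 2))) ≈ Mul(183.64, I)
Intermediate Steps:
M = Rational(-14, 9) (M = Mul(84, Rational(-1, 54)) = Rational(-14, 9) ≈ -1.5556)
Pow(Add(-33558, Mul(Add(82, 24), M)), Rational(1, 2)) = Pow(Add(-33558, Mul(Add(82, 24), Rational(-14, 9))), Rational(1, 2)) = Pow(Add(-33558, Mul(106, Rational(-14, 9))), Rational(1, 2)) = Pow(Add(-33558, Rational(-1484, 9)), Rational(1, 2)) = Pow(Rational(-303506, 9), Rational(1, 2)) = Mul(Rational(7, 3), I, Pow(6194, Rational(1, 2)))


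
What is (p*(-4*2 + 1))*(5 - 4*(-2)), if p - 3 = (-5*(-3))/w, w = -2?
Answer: 819/2 ≈ 409.50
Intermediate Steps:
p = -9/2 (p = 3 - 5*(-3)/(-2) = 3 + 15*(-1/2) = 3 - 15/2 = -9/2 ≈ -4.5000)
(p*(-4*2 + 1))*(5 - 4*(-2)) = (-9*(-4*2 + 1)/2)*(5 - 4*(-2)) = (-9*(-8 + 1)/2)*(5 + 8) = -9/2*(-7)*13 = (63/2)*13 = 819/2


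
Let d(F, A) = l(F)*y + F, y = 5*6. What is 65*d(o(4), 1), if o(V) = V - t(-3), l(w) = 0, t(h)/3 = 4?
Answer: -520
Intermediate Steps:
t(h) = 12 (t(h) = 3*4 = 12)
y = 30
o(V) = -12 + V (o(V) = V - 1*12 = V - 12 = -12 + V)
d(F, A) = F (d(F, A) = 0*30 + F = 0 + F = F)
65*d(o(4), 1) = 65*(-12 + 4) = 65*(-8) = -520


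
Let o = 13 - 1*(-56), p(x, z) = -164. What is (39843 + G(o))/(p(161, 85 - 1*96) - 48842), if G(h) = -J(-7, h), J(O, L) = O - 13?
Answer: -39863/49006 ≈ -0.81343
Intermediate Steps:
J(O, L) = -13 + O
o = 69 (o = 13 + 56 = 69)
G(h) = 20 (G(h) = -(-13 - 7) = -1*(-20) = 20)
(39843 + G(o))/(p(161, 85 - 1*96) - 48842) = (39843 + 20)/(-164 - 48842) = 39863/(-49006) = 39863*(-1/49006) = -39863/49006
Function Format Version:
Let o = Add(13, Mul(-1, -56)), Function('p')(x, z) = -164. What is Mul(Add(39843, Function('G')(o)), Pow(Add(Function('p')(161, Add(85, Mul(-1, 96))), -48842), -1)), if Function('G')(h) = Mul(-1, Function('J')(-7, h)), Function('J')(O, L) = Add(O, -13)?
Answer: Rational(-39863, 49006) ≈ -0.81343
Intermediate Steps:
Function('J')(O, L) = Add(-13, O)
o = 69 (o = Add(13, 56) = 69)
Function('G')(h) = 20 (Function('G')(h) = Mul(-1, Add(-13, -7)) = Mul(-1, -20) = 20)
Mul(Add(39843, Function('G')(o)), Pow(Add(Function('p')(161, Add(85, Mul(-1, 96))), -48842), -1)) = Mul(Add(39843, 20), Pow(Add(-164, -48842), -1)) = Mul(39863, Pow(-49006, -1)) = Mul(39863, Rational(-1, 49006)) = Rational(-39863, 49006)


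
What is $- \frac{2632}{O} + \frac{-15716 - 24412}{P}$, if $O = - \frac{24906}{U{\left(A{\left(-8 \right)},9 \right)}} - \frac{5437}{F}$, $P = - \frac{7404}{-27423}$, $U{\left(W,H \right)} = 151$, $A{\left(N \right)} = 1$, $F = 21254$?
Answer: $- \frac{48612994262382656}{327116809487} \approx -1.4861 \cdot 10^{5}$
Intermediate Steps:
$P = \frac{2468}{9141}$ ($P = \left(-7404\right) \left(- \frac{1}{27423}\right) = \frac{2468}{9141} \approx 0.26999$)
$O = - \frac{530173111}{3209354}$ ($O = - \frac{24906}{151} - \frac{5437}{21254} = - \frac{530173111}{3209354} \approx -165.2$)
$- \frac{2632}{O} + \frac{-15716 - 24412}{P} = - \frac{2632}{- \frac{530173111}{3209354}} + \frac{-15716 - 24412}{\frac{2468}{9141}} = \left(-2632\right) \left(- \frac{3209354}{530173111}\right) + \left(-15716 - 24412\right) \frac{9141}{2468} = \frac{8447019728}{530173111} - \frac{91702512}{617} = - \frac{48612994262382656}{327116809487}$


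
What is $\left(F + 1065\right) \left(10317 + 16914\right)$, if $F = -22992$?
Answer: $-597094137$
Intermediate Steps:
$\left(F + 1065\right) \left(10317 + 16914\right) = \left(-22992 + 1065\right) \left(10317 + 16914\right) = \left(-21927\right) 27231 = -597094137$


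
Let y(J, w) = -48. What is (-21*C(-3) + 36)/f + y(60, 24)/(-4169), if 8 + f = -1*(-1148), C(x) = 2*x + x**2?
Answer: -19281/1584220 ≈ -0.012171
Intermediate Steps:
C(x) = x**2 + 2*x
f = 1140 (f = -8 - 1*(-1148) = -8 + 1148 = 1140)
(-21*C(-3) + 36)/f + y(60, 24)/(-4169) = (-(-63)*(2 - 3) + 36)/1140 - 48/(-4169) = (-(-63)*(-1) + 36)*(1/1140) - 48*(-1/4169) = (-21*3 + 36)*(1/1140) + 48/4169 = (-63 + 36)*(1/1140) + 48/4169 = -27*1/1140 + 48/4169 = -9/380 + 48/4169 = -19281/1584220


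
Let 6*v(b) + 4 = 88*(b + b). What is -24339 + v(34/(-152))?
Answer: -1387735/57 ≈ -24346.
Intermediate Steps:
v(b) = -2/3 + 88*b/3 (v(b) = -2/3 + (88*(b + b))/6 = -2/3 + (88*(2*b))/6 = -2/3 + (176*b)/6 = -2/3 + 88*b/3)
-24339 + v(34/(-152)) = -24339 + (-2/3 + 88*(34/(-152))/3) = -24339 + (-2/3 + 88*(34*(-1/152))/3) = -24339 + (-2/3 + (88/3)*(-17/76)) = -24339 + (-2/3 - 374/57) = -24339 - 412/57 = -1387735/57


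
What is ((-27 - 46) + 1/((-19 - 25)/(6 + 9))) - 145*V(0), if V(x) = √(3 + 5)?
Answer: -3227/44 - 290*√2 ≈ -483.46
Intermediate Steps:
V(x) = 2*√2 (V(x) = √8 = 2*√2)
((-27 - 46) + 1/((-19 - 25)/(6 + 9))) - 145*V(0) = ((-27 - 46) + 1/((-19 - 25)/(6 + 9))) - 290*√2 = (-73 + 1/(-44/15)) - 290*√2 = (-73 - 15/44) - 290*√2 = -3227/44 - 290*√2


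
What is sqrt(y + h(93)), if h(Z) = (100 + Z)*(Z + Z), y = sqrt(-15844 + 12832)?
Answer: sqrt(35898 + 2*I*sqrt(753)) ≈ 189.47 + 0.145*I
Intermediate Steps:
y = 2*I*sqrt(753) (y = sqrt(-3012) = 2*I*sqrt(753) ≈ 54.882*I)
h(Z) = 2*Z*(100 + Z) (h(Z) = (100 + Z)*(2*Z) = 2*Z*(100 + Z))
sqrt(y + h(93)) = sqrt(2*I*sqrt(753) + 2*93*(100 + 93)) = sqrt(2*I*sqrt(753) + 2*93*193) = sqrt(2*I*sqrt(753) + 35898) = sqrt(35898 + 2*I*sqrt(753))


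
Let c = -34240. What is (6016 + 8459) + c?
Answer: -19765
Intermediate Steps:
(6016 + 8459) + c = (6016 + 8459) - 34240 = 14475 - 34240 = -19765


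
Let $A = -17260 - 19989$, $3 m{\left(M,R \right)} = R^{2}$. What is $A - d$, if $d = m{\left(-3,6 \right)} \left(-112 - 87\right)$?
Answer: $-34861$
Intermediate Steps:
$m{\left(M,R \right)} = \frac{R^{2}}{3}$
$A = -37249$ ($A = -17260 - 19989 = -37249$)
$d = -2388$ ($d = \frac{6^{2}}{3} \left(-112 - 87\right) = \frac{1}{3} \cdot 36 \left(-199\right) = 12 \left(-199\right) = -2388$)
$A - d = -37249 - -2388 = -37249 + 2388 = -34861$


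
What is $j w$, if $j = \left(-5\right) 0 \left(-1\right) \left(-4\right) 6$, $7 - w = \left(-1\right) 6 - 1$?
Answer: $0$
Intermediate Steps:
$w = 14$ ($w = 7 - \left(\left(-1\right) 6 - 1\right) = 7 - \left(-6 - 1\right) = 7 - -7 = 7 + 7 = 14$)
$j = 0$ ($j = 0 \cdot 4 \cdot 6 = 0 \cdot 24 = 0$)
$j w = 0 \cdot 14 = 0$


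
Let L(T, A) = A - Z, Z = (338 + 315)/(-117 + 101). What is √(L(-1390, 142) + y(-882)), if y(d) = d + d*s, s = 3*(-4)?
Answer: 3*√17573/4 ≈ 99.422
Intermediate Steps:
s = -12
Z = -653/16 (Z = 653/(-16) = 653*(-1/16) = -653/16 ≈ -40.813)
y(d) = -11*d (y(d) = d + d*(-12) = d - 12*d = -11*d)
L(T, A) = 653/16 + A (L(T, A) = A - 1*(-653/16) = A + 653/16 = 653/16 + A)
√(L(-1390, 142) + y(-882)) = √((653/16 + 142) - 11*(-882)) = √(2925/16 + 9702) = √(158157/16) = 3*√17573/4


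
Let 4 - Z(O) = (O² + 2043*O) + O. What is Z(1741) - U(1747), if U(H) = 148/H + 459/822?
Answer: -3154335629561/478678 ≈ -6.5897e+6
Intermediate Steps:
Z(O) = 4 - O² - 2044*O (Z(O) = 4 - ((O² + 2043*O) + O) = 4 - (O² + 2044*O) = 4 + (-O² - 2044*O) = 4 - O² - 2044*O)
U(H) = 153/274 + 148/H (U(H) = 148/H + 459*(1/822) = 148/H + 153/274 = 153/274 + 148/H)
Z(1741) - U(1747) = (4 - 1*1741² - 2044*1741) - (153/274 + 148/1747) = (4 - 1*3031081 - 3558604) - (153/274 + 148*(1/1747)) = (4 - 3031081 - 3558604) - (153/274 + 148/1747) = -6589681 - 1*307843/478678 = -6589681 - 307843/478678 = -3154335629561/478678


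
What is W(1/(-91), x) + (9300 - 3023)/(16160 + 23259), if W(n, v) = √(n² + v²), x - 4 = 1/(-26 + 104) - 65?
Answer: 6277/39419 + √1108823437/546 ≈ 61.146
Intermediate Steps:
x = -4757/78 (x = 4 + (1/(-26 + 104) - 65) = 4 + (1/78 - 65) = 4 - 5069/78 = -4757/78 ≈ -60.987)
W(1/(-91), x) + (9300 - 3023)/(16160 + 23259) = √((1/(-91))² + (-4757/78)²) + (9300 - 3023)/(16160 + 23259) = √((-1/91)² + 22629049/6084) + 6277/39419 = √(1/8281 + 22629049/6084) + 6277*(1/39419) = √(1108823437/298116) + 6277/39419 = √1108823437/546 + 6277/39419 = 6277/39419 + √1108823437/546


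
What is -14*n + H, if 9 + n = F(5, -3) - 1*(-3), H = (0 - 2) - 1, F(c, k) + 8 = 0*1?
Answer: 193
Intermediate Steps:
F(c, k) = -8 (F(c, k) = -8 + 0*1 = -8 + 0 = -8)
H = -3 (H = -2 - 1 = -3)
n = -14 (n = -9 + (-8 - 1*(-3)) = -9 + (-8 + 3) = -9 - 5 = -14)
-14*n + H = -14*(-14) - 3 = 196 - 3 = 193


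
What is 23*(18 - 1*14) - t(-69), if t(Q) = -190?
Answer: 282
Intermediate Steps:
23*(18 - 1*14) - t(-69) = 23*(18 - 1*14) - 1*(-190) = 23*(18 - 14) + 190 = 23*4 + 190 = 92 + 190 = 282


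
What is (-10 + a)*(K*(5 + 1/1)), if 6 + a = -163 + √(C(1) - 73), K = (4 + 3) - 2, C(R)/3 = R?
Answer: -5370 + 30*I*√70 ≈ -5370.0 + 251.0*I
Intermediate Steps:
C(R) = 3*R
K = 5 (K = 7 - 2 = 5)
a = -169 + I*√70 (a = -6 + (-163 + √(3*1 - 73)) = -6 + (-163 + √(3 - 73)) = -6 + (-163 + √(-70)) = -6 + (-163 + I*√70) = -169 + I*√70 ≈ -169.0 + 8.3666*I)
(-10 + a)*(K*(5 + 1/1)) = (-10 + (-169 + I*√70))*(5*(5 + 1/1)) = (-179 + I*√70)*(5*(5 + 1)) = (-179 + I*√70)*(5*6) = (-179 + I*√70)*30 = -5370 + 30*I*√70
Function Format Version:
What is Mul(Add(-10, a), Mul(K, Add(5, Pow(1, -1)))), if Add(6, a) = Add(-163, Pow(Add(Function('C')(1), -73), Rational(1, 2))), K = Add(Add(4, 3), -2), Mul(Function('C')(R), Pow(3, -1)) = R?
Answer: Add(-5370, Mul(30, I, Pow(70, Rational(1, 2)))) ≈ Add(-5370.0, Mul(251.00, I))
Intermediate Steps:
Function('C')(R) = Mul(3, R)
K = 5 (K = Add(7, -2) = 5)
a = Add(-169, Mul(I, Pow(70, Rational(1, 2)))) (a = Add(-6, Add(-163, Pow(Add(Mul(3, 1), -73), Rational(1, 2)))) = Add(-6, Add(-163, Pow(Add(3, -73), Rational(1, 2)))) = Add(-6, Add(-163, Pow(-70, Rational(1, 2)))) = Add(-6, Add(-163, Mul(I, Pow(70, Rational(1, 2))))) = Add(-169, Mul(I, Pow(70, Rational(1, 2)))) ≈ Add(-169.00, Mul(8.3666, I)))
Mul(Add(-10, a), Mul(K, Add(5, Pow(1, -1)))) = Mul(Add(-10, Add(-169, Mul(I, Pow(70, Rational(1, 2))))), Mul(5, Add(5, Pow(1, -1)))) = Mul(Add(-179, Mul(I, Pow(70, Rational(1, 2)))), Mul(5, Add(5, 1))) = Mul(Add(-179, Mul(I, Pow(70, Rational(1, 2)))), Mul(5, 6)) = Mul(Add(-179, Mul(I, Pow(70, Rational(1, 2)))), 30) = Add(-5370, Mul(30, I, Pow(70, Rational(1, 2))))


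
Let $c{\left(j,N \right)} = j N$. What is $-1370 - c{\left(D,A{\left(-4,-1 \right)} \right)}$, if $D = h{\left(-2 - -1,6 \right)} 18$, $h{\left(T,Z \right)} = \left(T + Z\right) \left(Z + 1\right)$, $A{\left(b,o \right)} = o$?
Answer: $-740$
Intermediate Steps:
$h{\left(T,Z \right)} = \left(1 + Z\right) \left(T + Z\right)$ ($h{\left(T,Z \right)} = \left(T + Z\right) \left(1 + Z\right) = \left(1 + Z\right) \left(T + Z\right)$)
$D = 630$ ($D = \left(\left(-2 - -1\right) + 6 + 6^{2} + \left(-2 - -1\right) 6\right) 18 = \left(\left(-2 + 1\right) + 6 + 36 + \left(-2 + 1\right) 6\right) 18 = \left(-1 + 6 + 36 - 6\right) 18 = 35 \cdot 18 = 630$)
$c{\left(j,N \right)} = N j$
$-1370 - c{\left(D,A{\left(-4,-1 \right)} \right)} = -1370 - \left(-1\right) 630 = -1370 - -630 = -1370 + 630 = -740$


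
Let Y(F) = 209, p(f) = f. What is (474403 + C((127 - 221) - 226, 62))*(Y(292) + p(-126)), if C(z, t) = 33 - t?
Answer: 39373042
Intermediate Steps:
(474403 + C((127 - 221) - 226, 62))*(Y(292) + p(-126)) = (474403 + (33 - 1*62))*(209 - 126) = (474403 + (33 - 62))*83 = (474403 - 29)*83 = 474374*83 = 39373042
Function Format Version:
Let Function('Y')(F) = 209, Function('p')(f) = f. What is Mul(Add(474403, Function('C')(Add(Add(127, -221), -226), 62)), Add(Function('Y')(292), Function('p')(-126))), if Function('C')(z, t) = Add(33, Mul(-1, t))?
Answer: 39373042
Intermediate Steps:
Mul(Add(474403, Function('C')(Add(Add(127, -221), -226), 62)), Add(Function('Y')(292), Function('p')(-126))) = Mul(Add(474403, Add(33, Mul(-1, 62))), Add(209, -126)) = Mul(Add(474403, Add(33, -62)), 83) = Mul(Add(474403, -29), 83) = Mul(474374, 83) = 39373042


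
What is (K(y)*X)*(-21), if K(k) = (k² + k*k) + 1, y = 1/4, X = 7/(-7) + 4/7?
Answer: 81/8 ≈ 10.125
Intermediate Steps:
X = -3/7 (X = 7*(-⅐) + 4*(⅐) = -1 + 4/7 = -3/7 ≈ -0.42857)
y = ¼ ≈ 0.25000
K(k) = 1 + 2*k² (K(k) = (k² + k²) + 1 = 2*k² + 1 = 1 + 2*k²)
(K(y)*X)*(-21) = ((1 + 2*(¼)²)*(-3/7))*(-21) = ((1 + 2*(1/16))*(-3/7))*(-21) = ((1 + ⅛)*(-3/7))*(-21) = ((9/8)*(-3/7))*(-21) = -27/56*(-21) = 81/8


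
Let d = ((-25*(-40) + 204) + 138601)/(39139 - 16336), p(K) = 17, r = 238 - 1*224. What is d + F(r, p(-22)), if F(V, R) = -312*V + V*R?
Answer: -94036585/22803 ≈ -4123.9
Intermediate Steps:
r = 14 (r = 238 - 224 = 14)
F(V, R) = -312*V + R*V
d = 139805/22803 (d = ((1000 + 204) + 138601)/22803 = (1204 + 138601)*(1/22803) = 139805*(1/22803) = 139805/22803 ≈ 6.1310)
d + F(r, p(-22)) = 139805/22803 + 14*(-312 + 17) = 139805/22803 + 14*(-295) = 139805/22803 - 4130 = -94036585/22803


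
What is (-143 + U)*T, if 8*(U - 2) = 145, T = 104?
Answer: -12779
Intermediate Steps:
U = 161/8 (U = 2 + (⅛)*145 = 2 + 145/8 = 161/8 ≈ 20.125)
(-143 + U)*T = (-143 + 161/8)*104 = -983/8*104 = -12779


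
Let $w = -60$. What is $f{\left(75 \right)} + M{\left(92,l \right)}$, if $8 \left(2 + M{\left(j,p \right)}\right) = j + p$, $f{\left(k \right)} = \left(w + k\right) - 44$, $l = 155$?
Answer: $- \frac{1}{8} \approx -0.125$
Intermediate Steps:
$f{\left(k \right)} = -104 + k$ ($f{\left(k \right)} = \left(-60 + k\right) - 44 = -104 + k$)
$M{\left(j,p \right)} = -2 + \frac{j}{8} + \frac{p}{8}$ ($M{\left(j,p \right)} = -2 + \frac{j + p}{8} = -2 + \left(\frac{j}{8} + \frac{p}{8}\right) = -2 + \frac{j}{8} + \frac{p}{8}$)
$f{\left(75 \right)} + M{\left(92,l \right)} = \left(-104 + 75\right) + \left(-2 + \frac{1}{8} \cdot 92 + \frac{1}{8} \cdot 155\right) = -29 + \left(-2 + \frac{23}{2} + \frac{155}{8}\right) = -29 + \frac{231}{8} = - \frac{1}{8}$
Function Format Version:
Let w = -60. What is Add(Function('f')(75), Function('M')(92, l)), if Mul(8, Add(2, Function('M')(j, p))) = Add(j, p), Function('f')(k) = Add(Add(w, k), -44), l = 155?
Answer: Rational(-1, 8) ≈ -0.12500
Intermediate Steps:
Function('f')(k) = Add(-104, k) (Function('f')(k) = Add(Add(-60, k), -44) = Add(-104, k))
Function('M')(j, p) = Add(-2, Mul(Rational(1, 8), j), Mul(Rational(1, 8), p)) (Function('M')(j, p) = Add(-2, Mul(Rational(1, 8), Add(j, p))) = Add(-2, Add(Mul(Rational(1, 8), j), Mul(Rational(1, 8), p))) = Add(-2, Mul(Rational(1, 8), j), Mul(Rational(1, 8), p)))
Add(Function('f')(75), Function('M')(92, l)) = Add(Add(-104, 75), Add(-2, Mul(Rational(1, 8), 92), Mul(Rational(1, 8), 155))) = Add(-29, Add(-2, Rational(23, 2), Rational(155, 8))) = Add(-29, Rational(231, 8)) = Rational(-1, 8)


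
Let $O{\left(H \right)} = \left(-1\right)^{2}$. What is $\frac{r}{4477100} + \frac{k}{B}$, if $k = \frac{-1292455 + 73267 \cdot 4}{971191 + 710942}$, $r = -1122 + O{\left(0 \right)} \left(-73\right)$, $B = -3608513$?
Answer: $- \frac{483278280556397}{1811732774636737060} \approx -0.00026675$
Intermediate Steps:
$O{\left(H \right)} = 1$
$r = -1195$ ($r = -1122 + 1 \left(-73\right) = -1122 - 73 = -1195$)
$k = - \frac{333129}{560711}$ ($k = \frac{-1292455 + 293068}{1682133} = \left(-999387\right) \frac{1}{1682133} = - \frac{333129}{560711} \approx -0.59412$)
$\frac{r}{4477100} + \frac{k}{B} = - \frac{1195}{4477100} - \frac{333129}{560711 \left(-3608513\right)} = \left(-1195\right) \frac{1}{4477100} - - \frac{333129}{2023332932743} = - \frac{239}{895420} + \frac{333129}{2023332932743} = - \frac{483278280556397}{1811732774636737060}$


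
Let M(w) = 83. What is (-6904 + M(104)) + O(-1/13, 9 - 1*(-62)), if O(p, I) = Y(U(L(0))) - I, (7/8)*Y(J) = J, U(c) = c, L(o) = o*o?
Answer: -6892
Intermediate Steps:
L(o) = o²
Y(J) = 8*J/7
O(p, I) = -I (O(p, I) = (8/7)*0² - I = (8/7)*0 - I = 0 - I = -I)
(-6904 + M(104)) + O(-1/13, 9 - 1*(-62)) = (-6904 + 83) - (9 - 1*(-62)) = -6821 - (9 + 62) = -6821 - 1*71 = -6821 - 71 = -6892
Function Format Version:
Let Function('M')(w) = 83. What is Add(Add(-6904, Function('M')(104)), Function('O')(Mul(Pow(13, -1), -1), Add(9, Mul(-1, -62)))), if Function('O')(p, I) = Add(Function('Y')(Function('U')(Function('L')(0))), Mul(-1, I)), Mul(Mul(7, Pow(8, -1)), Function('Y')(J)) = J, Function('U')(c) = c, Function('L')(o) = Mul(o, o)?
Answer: -6892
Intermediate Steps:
Function('L')(o) = Pow(o, 2)
Function('Y')(J) = Mul(Rational(8, 7), J)
Function('O')(p, I) = Mul(-1, I) (Function('O')(p, I) = Add(Mul(Rational(8, 7), Pow(0, 2)), Mul(-1, I)) = Add(Mul(Rational(8, 7), 0), Mul(-1, I)) = Add(0, Mul(-1, I)) = Mul(-1, I))
Add(Add(-6904, Function('M')(104)), Function('O')(Mul(Pow(13, -1), -1), Add(9, Mul(-1, -62)))) = Add(Add(-6904, 83), Mul(-1, Add(9, Mul(-1, -62)))) = Add(-6821, Mul(-1, Add(9, 62))) = Add(-6821, Mul(-1, 71)) = Add(-6821, -71) = -6892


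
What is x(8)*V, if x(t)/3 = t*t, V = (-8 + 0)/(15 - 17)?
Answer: 768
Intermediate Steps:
V = 4 (V = -8/(-2) = -8*(-½) = 4)
x(t) = 3*t² (x(t) = 3*(t*t) = 3*t²)
x(8)*V = (3*8²)*4 = (3*64)*4 = 192*4 = 768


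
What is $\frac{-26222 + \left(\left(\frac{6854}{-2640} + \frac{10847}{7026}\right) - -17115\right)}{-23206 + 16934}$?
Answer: $\frac{14078498717}{9694755840} \approx 1.4522$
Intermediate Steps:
$\frac{-26222 + \left(\left(\frac{6854}{-2640} + \frac{10847}{7026}\right) - -17115\right)}{-23206 + 16934} = \frac{-26222 + \left(\left(6854 \left(- \frac{1}{2640}\right) + 10847 \cdot \frac{1}{7026}\right) + 17115\right)}{-6272} = \left(-26222 + \left(\left(- \frac{3427}{1320} + \frac{10847}{7026}\right) + 17115\right)\right) \left(- \frac{1}{6272}\right) = \left(-26222 + \left(- \frac{1626677}{1545720} + 17115\right)\right) \left(- \frac{1}{6272}\right) = \left(-26222 + \frac{26453371123}{1545720}\right) \left(- \frac{1}{6272}\right) = \left(- \frac{14078498717}{1545720}\right) \left(- \frac{1}{6272}\right) = \frac{14078498717}{9694755840}$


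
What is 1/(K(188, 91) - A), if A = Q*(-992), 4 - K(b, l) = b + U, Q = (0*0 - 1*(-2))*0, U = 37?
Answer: -1/221 ≈ -0.0045249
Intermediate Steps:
Q = 0 (Q = (0 + 2)*0 = 2*0 = 0)
K(b, l) = -33 - b (K(b, l) = 4 - (b + 37) = 4 - (37 + b) = 4 + (-37 - b) = -33 - b)
A = 0 (A = 0*(-992) = 0)
1/(K(188, 91) - A) = 1/((-33 - 1*188) - 1*0) = 1/((-33 - 188) + 0) = 1/(-221 + 0) = 1/(-221) = -1/221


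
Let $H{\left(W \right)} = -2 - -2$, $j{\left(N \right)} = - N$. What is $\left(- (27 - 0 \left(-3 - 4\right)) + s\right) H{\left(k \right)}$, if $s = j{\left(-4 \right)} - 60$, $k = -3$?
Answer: $0$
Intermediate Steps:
$H{\left(W \right)} = 0$ ($H{\left(W \right)} = -2 + 2 = 0$)
$s = -56$ ($s = \left(-1\right) \left(-4\right) - 60 = 4 - 60 = -56$)
$\left(- (27 - 0 \left(-3 - 4\right)) + s\right) H{\left(k \right)} = \left(- (27 - 0 \left(-3 - 4\right)) - 56\right) 0 = \left(- (27 - 0 \left(-7\right)) - 56\right) 0 = \left(- (27 - 0) - 56\right) 0 = \left(- (27 + 0) - 56\right) 0 = \left(\left(-1\right) 27 - 56\right) 0 = \left(-27 - 56\right) 0 = \left(-83\right) 0 = 0$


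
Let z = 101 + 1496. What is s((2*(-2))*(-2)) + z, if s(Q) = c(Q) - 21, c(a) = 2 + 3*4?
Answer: 1590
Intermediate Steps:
z = 1597
c(a) = 14 (c(a) = 2 + 12 = 14)
s(Q) = -7 (s(Q) = 14 - 21 = -7)
s((2*(-2))*(-2)) + z = -7 + 1597 = 1590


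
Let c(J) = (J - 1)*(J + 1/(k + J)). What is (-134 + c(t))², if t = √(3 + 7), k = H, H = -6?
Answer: 5214797/338 + 50034*√10/169 ≈ 16365.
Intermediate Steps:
k = -6
t = √10 ≈ 3.1623
c(J) = (-1 + J)*(J + 1/(-6 + J)) (c(J) = (J - 1)*(J + 1/(-6 + J)) = (-1 + J)*(J + 1/(-6 + J)))
(-134 + c(t))² = (-134 + (-1 + (√10)³ - 7*(√10)² + 7*√10)/(-6 + √10))² = (-134 + (-1 + 10*√10 - 7*10 + 7*√10)/(-6 + √10))² = (-134 + (-1 + 10*√10 - 70 + 7*√10)/(-6 + √10))² = (-134 + (-71 + 17*√10)/(-6 + √10))²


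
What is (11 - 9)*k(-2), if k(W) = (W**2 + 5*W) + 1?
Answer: -10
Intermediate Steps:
k(W) = 1 + W**2 + 5*W
(11 - 9)*k(-2) = (11 - 9)*(1 + (-2)**2 + 5*(-2)) = 2*(1 + 4 - 10) = 2*(-5) = -10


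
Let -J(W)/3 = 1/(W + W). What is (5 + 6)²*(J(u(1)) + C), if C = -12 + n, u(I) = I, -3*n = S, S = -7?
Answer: -8107/6 ≈ -1351.2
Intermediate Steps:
n = 7/3 (n = -⅓*(-7) = 7/3 ≈ 2.3333)
J(W) = -3/(2*W) (J(W) = -3/(W + W) = -3*1/(2*W) = -3/(2*W))
C = -29/3 (C = -12 + 7/3 = -29/3 ≈ -9.6667)
(5 + 6)²*(J(u(1)) + C) = (5 + 6)²*(-3/2/1 - 29/3) = 11²*(-3/2*1 - 29/3) = 121*(-3/2 - 29/3) = 121*(-67/6) = -8107/6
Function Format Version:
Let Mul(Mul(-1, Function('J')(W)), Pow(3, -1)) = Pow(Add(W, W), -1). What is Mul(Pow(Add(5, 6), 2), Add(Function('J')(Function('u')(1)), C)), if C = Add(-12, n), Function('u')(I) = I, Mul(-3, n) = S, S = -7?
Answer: Rational(-8107, 6) ≈ -1351.2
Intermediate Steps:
n = Rational(7, 3) (n = Mul(Rational(-1, 3), -7) = Rational(7, 3) ≈ 2.3333)
Function('J')(W) = Mul(Rational(-3, 2), Pow(W, -1)) (Function('J')(W) = Mul(-3, Pow(Add(W, W), -1)) = Mul(-3, Pow(Mul(2, W), -1)) = Mul(-3, Mul(Rational(1, 2), Pow(W, -1))) = Mul(Rational(-3, 2), Pow(W, -1)))
C = Rational(-29, 3) (C = Add(-12, Rational(7, 3)) = Rational(-29, 3) ≈ -9.6667)
Mul(Pow(Add(5, 6), 2), Add(Function('J')(Function('u')(1)), C)) = Mul(Pow(Add(5, 6), 2), Add(Mul(Rational(-3, 2), Pow(1, -1)), Rational(-29, 3))) = Mul(Pow(11, 2), Add(Mul(Rational(-3, 2), 1), Rational(-29, 3))) = Mul(121, Add(Rational(-3, 2), Rational(-29, 3))) = Mul(121, Rational(-67, 6)) = Rational(-8107, 6)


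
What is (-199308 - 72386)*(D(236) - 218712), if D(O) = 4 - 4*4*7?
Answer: 59452081080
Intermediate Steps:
D(O) = -108 (D(O) = 4 - 16*7 = 4 - 112 = -108)
(-199308 - 72386)*(D(236) - 218712) = (-199308 - 72386)*(-108 - 218712) = -271694*(-218820) = 59452081080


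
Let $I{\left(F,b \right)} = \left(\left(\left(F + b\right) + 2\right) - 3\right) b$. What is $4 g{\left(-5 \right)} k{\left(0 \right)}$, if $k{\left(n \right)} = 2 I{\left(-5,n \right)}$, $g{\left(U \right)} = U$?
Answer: $0$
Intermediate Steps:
$I{\left(F,b \right)} = b \left(-1 + F + b\right)$ ($I{\left(F,b \right)} = \left(\left(2 + F + b\right) - 3\right) b = \left(-1 + F + b\right) b = b \left(-1 + F + b\right)$)
$k{\left(n \right)} = 2 n \left(-6 + n\right)$ ($k{\left(n \right)} = 2 n \left(-1 - 5 + n\right) = 2 n \left(-6 + n\right)$)
$4 g{\left(-5 \right)} k{\left(0 \right)} = 4 \left(-5\right) 2 \cdot 0 \left(-6 + 0\right) = - 20 \cdot 2 \cdot 0 \left(-6\right) = \left(-20\right) 0 = 0$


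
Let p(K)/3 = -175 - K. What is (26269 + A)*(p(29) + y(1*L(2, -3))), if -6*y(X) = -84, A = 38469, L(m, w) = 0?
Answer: -38713324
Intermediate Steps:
p(K) = -525 - 3*K (p(K) = 3*(-175 - K) = -525 - 3*K)
y(X) = 14 (y(X) = -1/6*(-84) = 14)
(26269 + A)*(p(29) + y(1*L(2, -3))) = (26269 + 38469)*((-525 - 3*29) + 14) = 64738*((-525 - 87) + 14) = 64738*(-612 + 14) = 64738*(-598) = -38713324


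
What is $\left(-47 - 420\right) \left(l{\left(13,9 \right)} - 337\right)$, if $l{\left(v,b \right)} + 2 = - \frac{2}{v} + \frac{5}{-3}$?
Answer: $\frac{6207364}{39} \approx 1.5916 \cdot 10^{5}$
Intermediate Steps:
$l{\left(v,b \right)} = - \frac{11}{3} - \frac{2}{v}$ ($l{\left(v,b \right)} = -2 + \left(- \frac{2}{v} + \frac{5}{-3}\right) = -2 + \left(- \frac{2}{v} + 5 \left(- \frac{1}{3}\right)\right) = -2 - \left(\frac{5}{3} + \frac{2}{v}\right) = - \frac{11}{3} - \frac{2}{v}$)
$\left(-47 - 420\right) \left(l{\left(13,9 \right)} - 337\right) = \left(-47 - 420\right) \left(\left(- \frac{11}{3} - \frac{2}{13}\right) - 337\right) = - 467 \left(\left(- \frac{11}{3} - \frac{2}{13}\right) - 337\right) = - 467 \left(- \frac{149}{39} - 337\right) = \left(-467\right) \left(- \frac{13292}{39}\right) = \frac{6207364}{39}$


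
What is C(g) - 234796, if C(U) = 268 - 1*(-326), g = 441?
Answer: -234202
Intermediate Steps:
C(U) = 594 (C(U) = 268 + 326 = 594)
C(g) - 234796 = 594 - 234796 = -234202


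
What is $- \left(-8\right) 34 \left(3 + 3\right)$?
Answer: $1632$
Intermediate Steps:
$- \left(-8\right) 34 \left(3 + 3\right) = - \left(-272\right) 6 = \left(-1\right) \left(-1632\right) = 1632$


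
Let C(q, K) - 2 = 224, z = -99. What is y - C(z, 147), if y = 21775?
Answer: 21549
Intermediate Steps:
C(q, K) = 226 (C(q, K) = 2 + 224 = 226)
y - C(z, 147) = 21775 - 1*226 = 21775 - 226 = 21549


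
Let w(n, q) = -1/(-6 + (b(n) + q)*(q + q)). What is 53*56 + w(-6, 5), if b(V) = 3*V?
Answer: 403649/136 ≈ 2968.0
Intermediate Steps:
w(n, q) = -1/(-6 + 2*q*(q + 3*n)) (w(n, q) = -1/(-6 + (3*n + q)*(q + q)) = -1/(-6 + (q + 3*n)*(2*q)) = -1/(-6 + 2*q*(q + 3*n)))
53*56 + w(-6, 5) = 53*56 - 1/(-6 + 2*5² + 6*(-6)*5) = 2968 - 1/(-6 + 2*25 - 180) = 2968 - 1/(-6 + 50 - 180) = 2968 - 1/(-136) = 2968 - 1*(-1/136) = 2968 + 1/136 = 403649/136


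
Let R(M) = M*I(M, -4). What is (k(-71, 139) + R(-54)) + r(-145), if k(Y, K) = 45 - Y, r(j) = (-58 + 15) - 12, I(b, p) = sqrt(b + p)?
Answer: 61 - 54*I*sqrt(58) ≈ 61.0 - 411.25*I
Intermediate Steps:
r(j) = -55 (r(j) = -43 - 12 = -55)
R(M) = M*sqrt(-4 + M) (R(M) = M*sqrt(M - 4) = M*sqrt(-4 + M))
(k(-71, 139) + R(-54)) + r(-145) = ((45 - 1*(-71)) - 54*sqrt(-4 - 54)) - 55 = ((45 + 71) - 54*I*sqrt(58)) - 55 = (116 - 54*I*sqrt(58)) - 55 = 61 - 54*I*sqrt(58)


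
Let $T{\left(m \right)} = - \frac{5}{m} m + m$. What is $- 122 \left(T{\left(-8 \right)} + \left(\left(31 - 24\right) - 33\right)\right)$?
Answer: $4758$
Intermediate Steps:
$T{\left(m \right)} = -5 + m$
$- 122 \left(T{\left(-8 \right)} + \left(\left(31 - 24\right) - 33\right)\right) = - 122 \left(\left(-5 - 8\right) + \left(\left(31 - 24\right) - 33\right)\right) = - 122 \left(-13 + \left(7 - 33\right)\right) = - 122 \left(-13 - 26\right) = \left(-122\right) \left(-39\right) = 4758$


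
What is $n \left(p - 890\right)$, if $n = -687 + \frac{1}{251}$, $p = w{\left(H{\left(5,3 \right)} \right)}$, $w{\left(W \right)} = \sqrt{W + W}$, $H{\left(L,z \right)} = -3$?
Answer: $\frac{153468040}{251} - \frac{172436 i \sqrt{6}}{251} \approx 6.1143 \cdot 10^{5} - 1682.8 i$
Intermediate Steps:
$w{\left(W \right)} = \sqrt{2} \sqrt{W}$ ($w{\left(W \right)} = \sqrt{2 W} = \sqrt{2} \sqrt{W}$)
$p = i \sqrt{6}$ ($p = \sqrt{2} \sqrt{-3} = \sqrt{2} i \sqrt{3} = i \sqrt{6} \approx 2.4495 i$)
$n = - \frac{172436}{251}$ ($n = -687 + \frac{1}{251} = - \frac{172436}{251} \approx -687.0$)
$n \left(p - 890\right) = - \frac{172436 \left(i \sqrt{6} - 890\right)}{251} = - \frac{172436 \left(-890 + i \sqrt{6}\right)}{251} = \frac{153468040}{251} - \frac{172436 i \sqrt{6}}{251}$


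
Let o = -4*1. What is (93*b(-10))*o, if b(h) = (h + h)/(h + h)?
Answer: -372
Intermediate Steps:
b(h) = 1 (b(h) = (2*h)/((2*h)) = (2*h)*(1/(2*h)) = 1)
o = -4
(93*b(-10))*o = (93*1)*(-4) = 93*(-4) = -372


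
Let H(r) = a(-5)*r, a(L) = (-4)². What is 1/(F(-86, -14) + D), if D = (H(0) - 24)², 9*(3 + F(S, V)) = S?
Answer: 9/5071 ≈ 0.0017748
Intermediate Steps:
a(L) = 16
H(r) = 16*r
F(S, V) = -3 + S/9
D = 576 (D = (16*0 - 24)² = (0 - 24)² = (-24)² = 576)
1/(F(-86, -14) + D) = 1/((-3 + (⅑)*(-86)) + 576) = 1/((-3 - 86/9) + 576) = 1/(-113/9 + 576) = 1/(5071/9) = 9/5071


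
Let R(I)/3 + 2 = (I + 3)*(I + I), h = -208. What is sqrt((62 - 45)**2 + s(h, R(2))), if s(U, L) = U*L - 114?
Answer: I*sqrt(11057) ≈ 105.15*I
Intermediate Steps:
R(I) = -6 + 6*I*(3 + I) (R(I) = -6 + 3*((I + 3)*(I + I)) = -6 + 3*((3 + I)*(2*I)) = -6 + 3*(2*I*(3 + I)) = -6 + 6*I*(3 + I))
s(U, L) = -114 + L*U (s(U, L) = L*U - 114 = -114 + L*U)
sqrt((62 - 45)**2 + s(h, R(2))) = sqrt((62 - 45)**2 + (-114 + (-6 + 6*2**2 + 18*2)*(-208))) = sqrt(17**2 + (-114 + (-6 + 6*4 + 36)*(-208))) = sqrt(289 + (-114 + (-6 + 24 + 36)*(-208))) = sqrt(289 + (-114 + 54*(-208))) = sqrt(289 + (-114 - 11232)) = sqrt(289 - 11346) = sqrt(-11057) = I*sqrt(11057)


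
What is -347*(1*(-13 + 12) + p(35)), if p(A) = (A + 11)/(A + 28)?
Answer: 5899/63 ≈ 93.635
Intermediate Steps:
p(A) = (11 + A)/(28 + A)
-347*(1*(-13 + 12) + p(35)) = -347*(1*(-13 + 12) + (11 + 35)/(28 + 35)) = -347*(1*(-1) + 46/63) = -347*(-1 + (1/63)*46) = -347*(-1 + 46/63) = -347*(-17/63) = 5899/63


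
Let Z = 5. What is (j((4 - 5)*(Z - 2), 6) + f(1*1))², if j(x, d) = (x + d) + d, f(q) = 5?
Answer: 196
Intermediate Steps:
j(x, d) = x + 2*d (j(x, d) = (d + x) + d = x + 2*d)
(j((4 - 5)*(Z - 2), 6) + f(1*1))² = (((4 - 5)*(5 - 2) + 2*6) + 5)² = ((-1*3 + 12) + 5)² = ((-3 + 12) + 5)² = (9 + 5)² = 14² = 196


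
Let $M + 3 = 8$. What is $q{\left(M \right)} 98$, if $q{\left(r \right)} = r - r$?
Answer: $0$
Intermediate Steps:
$M = 5$ ($M = -3 + 8 = 5$)
$q{\left(r \right)} = 0$
$q{\left(M \right)} 98 = 0 \cdot 98 = 0$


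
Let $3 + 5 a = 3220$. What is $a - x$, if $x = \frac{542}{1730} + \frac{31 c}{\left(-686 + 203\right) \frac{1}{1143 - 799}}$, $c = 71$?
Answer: $\frac{184721594}{83559} \approx 2210.7$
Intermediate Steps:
$a = \frac{3217}{5}$ ($a = - \frac{3}{5} + \frac{1}{5} \cdot 3220 = - \frac{3}{5} + 644 = \frac{3217}{5} \approx 643.4$)
$x = - \frac{654798667}{417795}$ ($x = \frac{542}{1730} + \frac{31 \cdot 71}{\left(-686 + 203\right) \frac{1}{1143 - 799}} = 542 \cdot \frac{1}{1730} + \frac{2201}{\left(-483\right) \frac{1}{344}} = \frac{271}{865} + \frac{2201}{\left(-483\right) \frac{1}{344}} = \frac{271}{865} + \frac{2201}{- \frac{483}{344}} = \frac{271}{865} + 2201 \left(- \frac{344}{483}\right) = \frac{271}{865} - \frac{757144}{483} = - \frac{654798667}{417795} \approx -1567.3$)
$a - x = \frac{3217}{5} - - \frac{654798667}{417795} = \frac{3217}{5} + \frac{654798667}{417795} = \frac{184721594}{83559}$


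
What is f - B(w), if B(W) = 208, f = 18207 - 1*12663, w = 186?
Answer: 5336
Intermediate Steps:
f = 5544 (f = 18207 - 12663 = 5544)
f - B(w) = 5544 - 1*208 = 5544 - 208 = 5336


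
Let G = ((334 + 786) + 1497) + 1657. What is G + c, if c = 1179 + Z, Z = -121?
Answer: 5332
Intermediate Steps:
G = 4274 (G = (1120 + 1497) + 1657 = 2617 + 1657 = 4274)
c = 1058 (c = 1179 - 121 = 1058)
G + c = 4274 + 1058 = 5332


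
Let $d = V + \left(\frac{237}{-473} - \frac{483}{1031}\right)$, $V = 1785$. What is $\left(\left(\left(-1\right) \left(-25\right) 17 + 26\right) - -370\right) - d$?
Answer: $- \frac{469634326}{487663} \approx -963.03$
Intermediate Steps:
$d = \frac{870005649}{487663}$ ($d = 1785 + \left(\frac{237}{-473} - \frac{483}{1031}\right) = 1785 + \left(237 \left(- \frac{1}{473}\right) - \frac{483}{1031}\right) = 1785 - \frac{472806}{487663} = \frac{870005649}{487663} \approx 1784.0$)
$\left(\left(\left(-1\right) \left(-25\right) 17 + 26\right) - -370\right) - d = \left(\left(\left(-1\right) \left(-25\right) 17 + 26\right) - -370\right) - \frac{870005649}{487663} = \left(\left(25 \cdot 17 + 26\right) + 370\right) - \frac{870005649}{487663} = \left(\left(425 + 26\right) + 370\right) - \frac{870005649}{487663} = \left(451 + 370\right) - \frac{870005649}{487663} = 821 - \frac{870005649}{487663} = - \frac{469634326}{487663}$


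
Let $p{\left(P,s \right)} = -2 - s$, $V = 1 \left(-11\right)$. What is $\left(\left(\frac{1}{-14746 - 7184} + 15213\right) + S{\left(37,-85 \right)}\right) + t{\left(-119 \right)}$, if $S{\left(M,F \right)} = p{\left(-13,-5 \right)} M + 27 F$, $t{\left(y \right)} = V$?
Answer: $\frac{285484739}{21930} \approx 13018.0$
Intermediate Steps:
$V = -11$
$t{\left(y \right)} = -11$
$S{\left(M,F \right)} = 3 M + 27 F$ ($S{\left(M,F \right)} = \left(-2 - -5\right) M + 27 F = \left(-2 + 5\right) M + 27 F = 3 M + 27 F$)
$\left(\left(\frac{1}{-14746 - 7184} + 15213\right) + S{\left(37,-85 \right)}\right) + t{\left(-119 \right)} = \left(\left(\frac{1}{-14746 - 7184} + 15213\right) + \left(3 \cdot 37 + 27 \left(-85\right)\right)\right) - 11 = \left(\left(\frac{1}{-21930} + 15213\right) + \left(111 - 2295\right)\right) - 11 = \left(\left(- \frac{1}{21930} + 15213\right) - 2184\right) - 11 = \left(\frac{333621089}{21930} - 2184\right) - 11 = \frac{285725969}{21930} - 11 = \frac{285484739}{21930}$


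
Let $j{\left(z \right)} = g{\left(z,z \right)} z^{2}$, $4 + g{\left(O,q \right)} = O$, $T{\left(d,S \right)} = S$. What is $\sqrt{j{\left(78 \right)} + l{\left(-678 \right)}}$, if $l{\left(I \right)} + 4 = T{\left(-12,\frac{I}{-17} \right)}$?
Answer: $\frac{\sqrt{130122794}}{17} \approx 671.01$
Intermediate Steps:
$g{\left(O,q \right)} = -4 + O$
$l{\left(I \right)} = -4 - \frac{I}{17}$ ($l{\left(I \right)} = -4 + \frac{I}{-17} = -4 + I \left(- \frac{1}{17}\right) = -4 - \frac{I}{17}$)
$j{\left(z \right)} = z^{2} \left(-4 + z\right)$ ($j{\left(z \right)} = \left(-4 + z\right) z^{2} = z^{2} \left(-4 + z\right)$)
$\sqrt{j{\left(78 \right)} + l{\left(-678 \right)}} = \sqrt{78^{2} \left(-4 + 78\right) - - \frac{610}{17}} = \sqrt{6084 \cdot 74 + \left(-4 + \frac{678}{17}\right)} = \sqrt{450216 + \frac{610}{17}} = \sqrt{\frac{7654282}{17}} = \frac{\sqrt{130122794}}{17}$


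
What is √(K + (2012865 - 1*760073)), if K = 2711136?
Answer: 2*√990982 ≈ 1991.0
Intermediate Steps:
√(K + (2012865 - 1*760073)) = √(2711136 + (2012865 - 1*760073)) = √(2711136 + (2012865 - 760073)) = √(2711136 + 1252792) = √3963928 = 2*√990982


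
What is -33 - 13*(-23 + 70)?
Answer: -644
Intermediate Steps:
-33 - 13*(-23 + 70) = -33 - 13*47 = -33 - 611 = -644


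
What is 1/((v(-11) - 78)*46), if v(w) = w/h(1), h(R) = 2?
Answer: -1/3841 ≈ -0.00026035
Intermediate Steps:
v(w) = w/2
1/((v(-11) - 78)*46) = 1/(((½)*(-11) - 78)*46) = 1/((-11/2 - 78)*46) = 1/(-167/2*46) = 1/(-3841) = -1/3841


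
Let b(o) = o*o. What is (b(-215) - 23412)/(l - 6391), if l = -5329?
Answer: -22813/11720 ≈ -1.9465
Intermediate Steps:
b(o) = o²
(b(-215) - 23412)/(l - 6391) = ((-215)² - 23412)/(-5329 - 6391) = (46225 - 23412)/(-11720) = 22813*(-1/11720) = -22813/11720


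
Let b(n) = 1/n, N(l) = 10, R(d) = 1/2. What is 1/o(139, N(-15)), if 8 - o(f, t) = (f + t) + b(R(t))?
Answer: -1/143 ≈ -0.0069930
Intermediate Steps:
R(d) = 1/2
o(f, t) = 6 - f - t (o(f, t) = 8 - ((f + t) + 1/(1/2)) = 8 - ((f + t) + 2) = 8 - (2 + f + t) = 8 + (-2 - f - t) = 6 - f - t)
1/o(139, N(-15)) = 1/(6 - 1*139 - 1*10) = 1/(6 - 139 - 10) = 1/(-143) = -1/143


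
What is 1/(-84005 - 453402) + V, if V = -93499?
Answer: -50247017094/537407 ≈ -93499.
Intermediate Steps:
1/(-84005 - 453402) + V = 1/(-84005 - 453402) - 93499 = 1/(-537407) - 93499 = -1/537407 - 93499 = -50247017094/537407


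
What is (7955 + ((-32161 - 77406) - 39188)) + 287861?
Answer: 147061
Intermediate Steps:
(7955 + ((-32161 - 77406) - 39188)) + 287861 = (7955 + (-109567 - 39188)) + 287861 = (7955 - 148755) + 287861 = -140800 + 287861 = 147061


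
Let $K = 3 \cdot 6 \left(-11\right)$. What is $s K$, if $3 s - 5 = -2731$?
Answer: $179916$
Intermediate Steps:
$s = - \frac{2726}{3}$ ($s = \frac{5}{3} + \frac{1}{3} \left(-2731\right) = \frac{5}{3} - \frac{2731}{3} = - \frac{2726}{3} \approx -908.67$)
$K = -198$ ($K = 18 \left(-11\right) = -198$)
$s K = \left(- \frac{2726}{3}\right) \left(-198\right) = 179916$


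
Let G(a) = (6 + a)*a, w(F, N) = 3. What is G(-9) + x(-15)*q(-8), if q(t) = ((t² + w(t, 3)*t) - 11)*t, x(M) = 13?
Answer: -2989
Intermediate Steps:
G(a) = a*(6 + a)
q(t) = t*(-11 + t² + 3*t) (q(t) = ((t² + 3*t) - 11)*t = (-11 + t² + 3*t)*t = t*(-11 + t² + 3*t))
G(-9) + x(-15)*q(-8) = -9*(6 - 9) + 13*(-8*(-11 + (-8)² + 3*(-8))) = -9*(-3) + 13*(-8*(-11 + 64 - 24)) = 27 + 13*(-8*29) = 27 + 13*(-232) = 27 - 3016 = -2989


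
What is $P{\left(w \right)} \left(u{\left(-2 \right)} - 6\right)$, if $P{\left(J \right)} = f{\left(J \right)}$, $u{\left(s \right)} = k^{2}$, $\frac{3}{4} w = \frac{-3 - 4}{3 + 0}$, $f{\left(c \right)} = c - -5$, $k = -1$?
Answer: $- \frac{85}{9} \approx -9.4444$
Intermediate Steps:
$f{\left(c \right)} = 5 + c$ ($f{\left(c \right)} = c + 5 = 5 + c$)
$w = - \frac{28}{9}$ ($w = \frac{4 \frac{-3 - 4}{3 + 0}}{3} = \frac{4 \left(- \frac{7}{3}\right)}{3} = \frac{4 \left(\left(-7\right) \frac{1}{3}\right)}{3} = \frac{4}{3} \left(- \frac{7}{3}\right) = - \frac{28}{9} \approx -3.1111$)
$u{\left(s \right)} = 1$ ($u{\left(s \right)} = \left(-1\right)^{2} = 1$)
$P{\left(J \right)} = 5 + J$
$P{\left(w \right)} \left(u{\left(-2 \right)} - 6\right) = \left(5 - \frac{28}{9}\right) \left(1 - 6\right) = \frac{17}{9} \left(-5\right) = - \frac{85}{9}$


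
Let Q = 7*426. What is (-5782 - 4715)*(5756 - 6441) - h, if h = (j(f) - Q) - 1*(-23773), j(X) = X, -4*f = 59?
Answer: 28678675/4 ≈ 7.1697e+6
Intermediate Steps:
f = -59/4 (f = -¼*59 = -59/4 ≈ -14.750)
Q = 2982
h = 83105/4 (h = (-59/4 - 1*2982) - 1*(-23773) = (-59/4 - 2982) + 23773 = -11987/4 + 23773 = 83105/4 ≈ 20776.)
(-5782 - 4715)*(5756 - 6441) - h = (-5782 - 4715)*(5756 - 6441) - 1*83105/4 = -10497*(-685) - 83105/4 = 7190445 - 83105/4 = 28678675/4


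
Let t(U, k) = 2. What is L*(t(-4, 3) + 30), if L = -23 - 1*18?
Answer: -1312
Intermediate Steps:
L = -41 (L = -23 - 18 = -41)
L*(t(-4, 3) + 30) = -41*(2 + 30) = -41*32 = -1312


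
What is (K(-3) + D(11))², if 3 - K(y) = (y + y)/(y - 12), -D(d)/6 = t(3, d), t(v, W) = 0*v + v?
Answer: 5929/25 ≈ 237.16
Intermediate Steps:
t(v, W) = v (t(v, W) = 0 + v = v)
D(d) = -18 (D(d) = -6*3 = -18)
K(y) = 3 - 2*y/(-12 + y) (K(y) = 3 - (y + y)/(y - 12) = 3 - 2*y/(-12 + y))
(K(-3) + D(11))² = ((-36 - 3)/(-12 - 3) - 18)² = (-39/(-15) - 18)² = (-1/15*(-39) - 18)² = (13/5 - 18)² = (-77/5)² = 5929/25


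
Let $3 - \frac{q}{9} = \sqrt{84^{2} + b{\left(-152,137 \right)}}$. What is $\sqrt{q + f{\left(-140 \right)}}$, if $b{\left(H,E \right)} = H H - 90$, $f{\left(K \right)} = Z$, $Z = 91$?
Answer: $\sqrt{118 - 9 \sqrt{30070}} \approx 37.982 i$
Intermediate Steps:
$f{\left(K \right)} = 91$
$b{\left(H,E \right)} = -90 + H^{2}$ ($b{\left(H,E \right)} = H^{2} - 90 = -90 + H^{2}$)
$q = 27 - 9 \sqrt{30070}$ ($q = 27 - 9 \sqrt{84^{2} - \left(90 - \left(-152\right)^{2}\right)} = 27 - 9 \sqrt{7056 + \left(-90 + 23104\right)} = 27 - 9 \sqrt{7056 + 23014} = 27 - 9 \sqrt{30070} \approx -1533.7$)
$\sqrt{q + f{\left(-140 \right)}} = \sqrt{\left(27 - 9 \sqrt{30070}\right) + 91} = \sqrt{118 - 9 \sqrt{30070}}$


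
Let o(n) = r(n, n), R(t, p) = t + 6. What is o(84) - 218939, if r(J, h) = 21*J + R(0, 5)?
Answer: -217169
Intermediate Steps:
R(t, p) = 6 + t
r(J, h) = 6 + 21*J (r(J, h) = 21*J + (6 + 0) = 21*J + 6 = 6 + 21*J)
o(n) = 6 + 21*n
o(84) - 218939 = (6 + 21*84) - 218939 = (6 + 1764) - 218939 = 1770 - 218939 = -217169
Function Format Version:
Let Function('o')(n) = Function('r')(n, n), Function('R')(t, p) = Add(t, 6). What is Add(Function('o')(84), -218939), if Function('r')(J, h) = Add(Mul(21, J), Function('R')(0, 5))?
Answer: -217169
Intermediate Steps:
Function('R')(t, p) = Add(6, t)
Function('r')(J, h) = Add(6, Mul(21, J)) (Function('r')(J, h) = Add(Mul(21, J), Add(6, 0)) = Add(Mul(21, J), 6) = Add(6, Mul(21, J)))
Function('o')(n) = Add(6, Mul(21, n))
Add(Function('o')(84), -218939) = Add(Add(6, Mul(21, 84)), -218939) = Add(Add(6, 1764), -218939) = Add(1770, -218939) = -217169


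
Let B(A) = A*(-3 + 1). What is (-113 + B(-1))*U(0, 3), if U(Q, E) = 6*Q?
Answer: 0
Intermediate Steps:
B(A) = -2*A (B(A) = A*(-2) = -2*A)
(-113 + B(-1))*U(0, 3) = (-113 - 2*(-1))*(6*0) = (-113 + 2)*0 = -111*0 = 0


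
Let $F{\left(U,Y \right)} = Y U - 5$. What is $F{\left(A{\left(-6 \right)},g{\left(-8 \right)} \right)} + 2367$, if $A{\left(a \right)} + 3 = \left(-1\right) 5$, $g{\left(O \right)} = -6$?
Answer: $2410$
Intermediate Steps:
$A{\left(a \right)} = -8$ ($A{\left(a \right)} = -3 - 5 = -8$)
$F{\left(U,Y \right)} = -5 + U Y$ ($F{\left(U,Y \right)} = U Y - 5 = -5 + U Y$)
$F{\left(A{\left(-6 \right)},g{\left(-8 \right)} \right)} + 2367 = \left(-5 - -48\right) + 2367 = \left(-5 + 48\right) + 2367 = 43 + 2367 = 2410$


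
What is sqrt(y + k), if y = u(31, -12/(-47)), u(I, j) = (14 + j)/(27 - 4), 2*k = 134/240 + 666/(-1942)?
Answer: sqrt(2885490446800605)/62979060 ≈ 0.85293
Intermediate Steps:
k = 25097/233040 (k = (134/240 + 666/(-1942))/2 = (134*(1/240) + 666*(-1/1942))/2 = (67/120 - 333/971)/2 = (1/2)*(25097/116520) = 25097/233040 ≈ 0.10769)
u(I, j) = 14/23 + j/23 (u(I, j) = (14 + j)/23 = (14 + j)*(1/23) = 14/23 + j/23)
y = 670/1081 (y = 14/23 + (-12/(-47))/23 = 14/23 + (-12*(-1/47))/23 = 14/23 + (1/23)*(12/47) = 14/23 + 12/1081 = 670/1081 ≈ 0.61980)
sqrt(y + k) = sqrt(670/1081 + 25097/233040) = sqrt(183266657/251916240) = sqrt(2885490446800605)/62979060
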